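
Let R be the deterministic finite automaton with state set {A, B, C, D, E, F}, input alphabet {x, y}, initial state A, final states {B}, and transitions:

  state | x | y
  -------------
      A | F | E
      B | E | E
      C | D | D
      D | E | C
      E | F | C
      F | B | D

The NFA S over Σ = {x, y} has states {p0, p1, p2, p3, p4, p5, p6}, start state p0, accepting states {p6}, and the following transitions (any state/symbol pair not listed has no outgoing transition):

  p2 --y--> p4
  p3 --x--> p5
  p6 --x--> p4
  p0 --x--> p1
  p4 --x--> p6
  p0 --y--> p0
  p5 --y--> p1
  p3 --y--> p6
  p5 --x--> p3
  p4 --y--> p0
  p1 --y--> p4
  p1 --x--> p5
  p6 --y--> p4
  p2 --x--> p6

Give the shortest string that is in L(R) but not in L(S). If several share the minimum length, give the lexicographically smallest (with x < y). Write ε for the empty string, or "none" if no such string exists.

The string xx is accepted by R but not by S.
No shorter string lies in the difference, and xx is the lexicographically first length-2 string in L(R) \ L(S).

xx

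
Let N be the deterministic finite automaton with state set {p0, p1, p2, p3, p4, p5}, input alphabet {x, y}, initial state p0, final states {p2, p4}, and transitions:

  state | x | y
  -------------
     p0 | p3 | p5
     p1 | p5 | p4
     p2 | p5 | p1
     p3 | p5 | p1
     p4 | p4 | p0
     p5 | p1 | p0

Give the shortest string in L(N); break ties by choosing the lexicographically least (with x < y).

A breadth-first search from p0 reaches an accepting state first via the path p0 → p3 → p1 → p4 on input xyy.
No string of length < 3 is accepted (BFS exhausts all shorter strings without reaching an accepting state), and xyy is the lexicographically least accepting string of length 3.

xyy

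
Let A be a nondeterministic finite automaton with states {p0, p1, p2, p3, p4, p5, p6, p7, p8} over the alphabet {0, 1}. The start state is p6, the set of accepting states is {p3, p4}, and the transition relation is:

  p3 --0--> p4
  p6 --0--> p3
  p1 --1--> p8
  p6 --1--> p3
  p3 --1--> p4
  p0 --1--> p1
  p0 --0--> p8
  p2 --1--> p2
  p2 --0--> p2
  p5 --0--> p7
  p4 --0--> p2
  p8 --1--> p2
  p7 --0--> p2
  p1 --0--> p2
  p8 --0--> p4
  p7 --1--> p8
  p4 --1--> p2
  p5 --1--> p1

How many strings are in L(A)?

The useful subgraph on states {p3, p4, p6} is acyclic, so L(A) is finite; the longest accepting path visits 3 useful states, giving maximum string length 2.
Counting accepting paths from p6 by length: 2 of length 1, 4 of length 2. Total 6.

6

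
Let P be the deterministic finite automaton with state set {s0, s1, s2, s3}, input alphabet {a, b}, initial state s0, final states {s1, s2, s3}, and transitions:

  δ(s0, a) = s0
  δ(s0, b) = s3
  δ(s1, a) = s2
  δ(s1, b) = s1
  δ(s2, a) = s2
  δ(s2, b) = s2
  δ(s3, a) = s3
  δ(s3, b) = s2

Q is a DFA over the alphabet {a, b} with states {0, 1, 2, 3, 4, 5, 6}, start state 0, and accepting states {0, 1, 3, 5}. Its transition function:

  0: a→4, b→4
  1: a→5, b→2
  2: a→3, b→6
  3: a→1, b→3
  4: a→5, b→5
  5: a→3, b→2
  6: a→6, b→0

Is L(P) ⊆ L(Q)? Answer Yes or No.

No

The string b is in L(P) but not in L(Q).
So L(P) ⊄ L(Q).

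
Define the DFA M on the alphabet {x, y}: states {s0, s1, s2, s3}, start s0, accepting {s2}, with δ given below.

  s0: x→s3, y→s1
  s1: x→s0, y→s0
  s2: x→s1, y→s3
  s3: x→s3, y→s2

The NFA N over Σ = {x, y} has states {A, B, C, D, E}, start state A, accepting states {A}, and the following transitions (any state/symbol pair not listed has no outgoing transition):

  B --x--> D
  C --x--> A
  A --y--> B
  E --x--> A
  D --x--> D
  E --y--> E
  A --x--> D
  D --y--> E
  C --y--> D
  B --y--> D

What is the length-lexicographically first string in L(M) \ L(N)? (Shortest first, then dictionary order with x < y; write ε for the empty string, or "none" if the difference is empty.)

The string xy is accepted by M but not by N.
No shorter string lies in the difference, and xy is the lexicographically first length-2 string in L(M) \ L(N).

xy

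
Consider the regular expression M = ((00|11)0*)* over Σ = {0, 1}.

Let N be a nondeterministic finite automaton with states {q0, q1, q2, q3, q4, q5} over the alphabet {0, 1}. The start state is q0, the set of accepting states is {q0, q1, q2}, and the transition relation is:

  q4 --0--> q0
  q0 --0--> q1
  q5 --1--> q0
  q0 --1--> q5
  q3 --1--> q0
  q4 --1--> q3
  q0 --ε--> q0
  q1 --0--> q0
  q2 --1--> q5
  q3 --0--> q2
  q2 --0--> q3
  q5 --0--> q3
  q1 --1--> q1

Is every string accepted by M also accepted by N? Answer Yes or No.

Converting the expression M to a DFA (subset construction, then merging equivalent states) gives the minimal DFA with states {m0, m1, m2, m3, m4}, start state m0, accepting states {m0, m3} and transitions m0: 0→m1, 1→m2; m1: 0→m3, 1→m4; m2: 0→m4, 1→m3; m3: 0→m3, 1→m2; m4: 0→m4, 1→m4.
Exploring the product automaton M × N from the start pair (m0, q0), following both machines on each input symbol, reaches 11 state pairs: (m0, q0), (m1, q1), (m2, q5), (m3, q0), (m4, q1), (m4, q3), (m3, q1), (m4, q0), (m4, q2), (m2, q1), (m4, q5).
M accepts in {m0, m3} and N accepts in {q0, q1, q2}. The reachable pairs whose M-component is accepting are (m0, q0), (m3, q0), (m3, q1); in each of them the N-component is accepting too, so the product for L(M) \ L(N) (M-component accepting, N-component rejecting) has no reachable accepting pair and the difference is empty.
Hence every string in L(M) is also in L(N).

Yes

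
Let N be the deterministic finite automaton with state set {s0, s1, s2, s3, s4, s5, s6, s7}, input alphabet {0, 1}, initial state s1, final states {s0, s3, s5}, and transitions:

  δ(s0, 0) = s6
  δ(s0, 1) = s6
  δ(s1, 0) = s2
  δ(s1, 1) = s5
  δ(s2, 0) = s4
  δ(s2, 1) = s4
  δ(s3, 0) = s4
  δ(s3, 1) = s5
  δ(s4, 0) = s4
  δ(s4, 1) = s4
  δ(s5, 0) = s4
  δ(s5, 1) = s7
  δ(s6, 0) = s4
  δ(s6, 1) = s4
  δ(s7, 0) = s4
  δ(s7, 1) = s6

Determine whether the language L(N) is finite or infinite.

finite

The useful states (reachable from s1 and able to reach an accepting state) are {s1, s5}.
Restricted to these states the transition graph has no cycle, so every accepting path has bounded length and L is finite.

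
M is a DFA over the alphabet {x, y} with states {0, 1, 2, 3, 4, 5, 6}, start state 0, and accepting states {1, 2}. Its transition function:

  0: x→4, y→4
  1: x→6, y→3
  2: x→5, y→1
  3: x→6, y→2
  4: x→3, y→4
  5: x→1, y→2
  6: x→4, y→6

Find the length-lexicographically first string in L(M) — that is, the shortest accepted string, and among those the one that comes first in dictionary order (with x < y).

A breadth-first search from 0 reaches an accepting state first via the path 0 → 4 → 3 → 2 on input xxy.
No string of length < 3 is accepted (BFS exhausts all shorter strings without reaching an accepting state), and xxy is the lexicographically least accepting string of length 3.

xxy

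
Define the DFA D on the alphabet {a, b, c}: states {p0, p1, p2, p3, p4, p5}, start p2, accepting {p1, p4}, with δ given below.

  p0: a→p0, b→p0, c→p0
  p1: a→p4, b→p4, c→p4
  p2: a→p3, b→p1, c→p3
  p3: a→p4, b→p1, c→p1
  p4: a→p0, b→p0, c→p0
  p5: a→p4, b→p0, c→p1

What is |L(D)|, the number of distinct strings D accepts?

22

The useful subgraph on states {p1, p2, p3, p4} is acyclic, so L(D) is finite; the longest accepting path visits 4 useful states, giving maximum string length 3.
Counting accepting paths from p2 by length: 1 of length 1, 9 of length 2, 12 of length 3. Total 22.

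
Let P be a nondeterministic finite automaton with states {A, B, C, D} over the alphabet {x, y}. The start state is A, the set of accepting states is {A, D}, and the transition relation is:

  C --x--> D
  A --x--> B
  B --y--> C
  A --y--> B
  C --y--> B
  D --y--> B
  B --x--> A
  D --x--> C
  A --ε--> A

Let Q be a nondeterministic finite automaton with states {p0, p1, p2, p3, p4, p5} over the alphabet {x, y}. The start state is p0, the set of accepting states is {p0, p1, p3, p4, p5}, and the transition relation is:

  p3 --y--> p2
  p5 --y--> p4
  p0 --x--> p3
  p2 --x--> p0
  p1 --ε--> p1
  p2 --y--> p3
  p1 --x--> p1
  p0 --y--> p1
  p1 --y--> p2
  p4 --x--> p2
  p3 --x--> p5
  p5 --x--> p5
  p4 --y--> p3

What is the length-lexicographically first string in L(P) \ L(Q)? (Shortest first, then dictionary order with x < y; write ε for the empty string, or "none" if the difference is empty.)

xxyx

The string xxyx is accepted by P but not by Q.
No shorter string lies in the difference, and xxyx is the lexicographically first length-4 string in L(P) \ L(Q).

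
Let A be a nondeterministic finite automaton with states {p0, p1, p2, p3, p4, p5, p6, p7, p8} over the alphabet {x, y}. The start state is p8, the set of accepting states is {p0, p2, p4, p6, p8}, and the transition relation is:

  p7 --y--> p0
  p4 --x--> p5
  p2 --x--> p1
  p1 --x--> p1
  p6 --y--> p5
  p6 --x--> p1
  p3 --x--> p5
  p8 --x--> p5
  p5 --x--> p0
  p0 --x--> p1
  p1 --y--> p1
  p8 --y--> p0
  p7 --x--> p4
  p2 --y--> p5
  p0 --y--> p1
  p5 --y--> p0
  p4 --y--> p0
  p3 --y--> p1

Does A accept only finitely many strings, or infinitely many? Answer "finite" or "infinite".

finite

The useful states (reachable from p8 and able to reach an accepting state) are {p0, p5, p8}.
Restricted to these states the transition graph has no cycle, so every accepting path has bounded length and L is finite.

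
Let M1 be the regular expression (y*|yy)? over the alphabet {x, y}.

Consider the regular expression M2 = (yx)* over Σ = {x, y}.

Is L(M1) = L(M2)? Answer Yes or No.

No

The string y is accepted by M1 but rejected by M2.
So L(M1) ≠ L(M2).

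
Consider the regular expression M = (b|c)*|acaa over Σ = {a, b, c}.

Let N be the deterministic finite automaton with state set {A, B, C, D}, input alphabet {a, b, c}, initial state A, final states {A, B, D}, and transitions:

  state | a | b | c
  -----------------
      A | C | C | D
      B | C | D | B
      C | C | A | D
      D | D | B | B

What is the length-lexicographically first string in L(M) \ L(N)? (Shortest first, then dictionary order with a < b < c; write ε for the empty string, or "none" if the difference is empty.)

The string b is accepted by M but not by N.
No shorter string lies in the difference, and b is the lexicographically first length-1 string in L(M) \ L(N).

b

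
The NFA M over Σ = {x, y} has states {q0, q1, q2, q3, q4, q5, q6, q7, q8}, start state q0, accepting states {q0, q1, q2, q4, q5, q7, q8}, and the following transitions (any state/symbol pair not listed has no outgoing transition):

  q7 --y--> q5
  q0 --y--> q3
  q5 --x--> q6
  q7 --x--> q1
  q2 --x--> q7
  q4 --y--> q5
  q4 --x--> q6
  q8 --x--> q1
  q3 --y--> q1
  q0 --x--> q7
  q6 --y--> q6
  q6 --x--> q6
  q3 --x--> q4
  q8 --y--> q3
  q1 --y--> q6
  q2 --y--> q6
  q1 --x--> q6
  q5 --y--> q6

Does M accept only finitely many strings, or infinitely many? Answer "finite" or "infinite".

finite

The useful states (reachable from q0 and able to reach an accepting state) are {q0, q1, q3, q4, q5, q7}.
Restricted to these states the transition graph has no cycle, so every accepting path has bounded length and L is finite.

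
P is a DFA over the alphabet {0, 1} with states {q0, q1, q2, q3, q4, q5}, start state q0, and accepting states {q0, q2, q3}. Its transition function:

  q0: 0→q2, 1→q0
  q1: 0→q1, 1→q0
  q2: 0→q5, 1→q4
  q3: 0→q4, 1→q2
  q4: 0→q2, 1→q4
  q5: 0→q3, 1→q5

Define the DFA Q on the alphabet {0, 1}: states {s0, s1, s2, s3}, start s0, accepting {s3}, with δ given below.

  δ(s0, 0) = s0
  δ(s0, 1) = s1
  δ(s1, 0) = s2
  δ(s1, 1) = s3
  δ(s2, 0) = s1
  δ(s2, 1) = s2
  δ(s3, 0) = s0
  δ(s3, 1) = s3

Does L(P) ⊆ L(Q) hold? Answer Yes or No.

The empty string ε is in L(P) but not in L(Q).
So L(P) ⊄ L(Q).

No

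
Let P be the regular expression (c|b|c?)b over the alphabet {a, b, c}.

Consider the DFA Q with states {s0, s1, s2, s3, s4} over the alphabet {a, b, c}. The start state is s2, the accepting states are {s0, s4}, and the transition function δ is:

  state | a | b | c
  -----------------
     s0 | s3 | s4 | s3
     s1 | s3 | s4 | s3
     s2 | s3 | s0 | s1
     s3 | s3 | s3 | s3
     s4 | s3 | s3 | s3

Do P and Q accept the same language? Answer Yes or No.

Yes

Converting the expression P to a DFA (subset construction, then merging equivalent states) gives the minimal DFA with states {p0, p1, p2, p3, p4}, start state p0, accepting states {p2, p4} and transitions p0: a→p1, b→p2, c→p3; p1: a→p1, b→p1, c→p1; p2: a→p1, b→p4, c→p1; p3: a→p1, b→p4, c→p1; p4: a→p1, b→p1, c→p1.
Exploring the product automaton P × Q from the start pair (p0, s2), following both machines on each input symbol, reaches 5 state pairs: (p0, s2), (p1, s3), (p2, s0), (p3, s1), (p4, s4).
P accepts in {p2, p4} and Q accepts in {s0, s4}. In every reachable pair the two components are either both accepting — (p2, s0), (p4, s4) — or both non-accepting, so no string is accepted by exactly one of the machines: L(P) \ L(Q) and L(Q) \ L(P) are both empty.
Hence every string is accepted by P iff it is accepted by Q, and the two languages coincide.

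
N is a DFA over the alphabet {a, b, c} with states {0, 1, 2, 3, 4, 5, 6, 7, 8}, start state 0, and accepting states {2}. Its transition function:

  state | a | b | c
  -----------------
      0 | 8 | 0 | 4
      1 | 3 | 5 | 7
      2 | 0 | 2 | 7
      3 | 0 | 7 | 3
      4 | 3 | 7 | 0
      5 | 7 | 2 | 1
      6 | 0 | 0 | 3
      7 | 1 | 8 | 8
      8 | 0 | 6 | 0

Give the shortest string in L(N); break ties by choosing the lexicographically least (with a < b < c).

cbabb

A breadth-first search from 0 reaches an accepting state first via the path 0 → 4 → 7 → 1 → 5 → 2 on input cbabb.
No string of length < 5 is accepted (BFS exhausts all shorter strings without reaching an accepting state), and cbabb is the lexicographically least accepting string of length 5.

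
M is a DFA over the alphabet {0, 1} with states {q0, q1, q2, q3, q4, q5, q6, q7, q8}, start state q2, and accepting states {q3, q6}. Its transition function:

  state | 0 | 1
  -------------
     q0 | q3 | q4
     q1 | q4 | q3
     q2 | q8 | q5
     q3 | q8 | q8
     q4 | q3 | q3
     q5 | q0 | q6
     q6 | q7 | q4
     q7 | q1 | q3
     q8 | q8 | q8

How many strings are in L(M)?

The useful subgraph on states {q0, q1, q2, q3, q4, q5, q6, q7} is acyclic, so L(M) is finite; the longest accepting path visits 7 useful states, giving maximum string length 6.
Counting accepting paths from q2 by length: 1 of length 2, 1 of length 3, 5 of length 4, 1 of length 5, 2 of length 6. Total 10.

10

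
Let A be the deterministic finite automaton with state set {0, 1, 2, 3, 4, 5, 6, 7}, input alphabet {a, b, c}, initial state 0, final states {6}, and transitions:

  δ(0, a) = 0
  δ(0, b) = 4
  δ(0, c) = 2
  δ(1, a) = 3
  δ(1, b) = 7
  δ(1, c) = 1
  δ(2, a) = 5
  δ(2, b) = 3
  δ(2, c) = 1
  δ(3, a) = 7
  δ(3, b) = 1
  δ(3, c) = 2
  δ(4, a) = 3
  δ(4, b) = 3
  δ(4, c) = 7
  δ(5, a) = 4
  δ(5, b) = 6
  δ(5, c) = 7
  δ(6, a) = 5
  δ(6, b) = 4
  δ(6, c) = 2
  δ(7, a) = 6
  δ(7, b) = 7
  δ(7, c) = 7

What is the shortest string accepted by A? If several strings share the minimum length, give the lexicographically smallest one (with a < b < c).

A breadth-first search from 0 reaches an accepting state first via the path 0 → 4 → 7 → 6 on input bca.
No string of length < 3 is accepted (BFS exhausts all shorter strings without reaching an accepting state), and bca is the lexicographically least accepting string of length 3.

bca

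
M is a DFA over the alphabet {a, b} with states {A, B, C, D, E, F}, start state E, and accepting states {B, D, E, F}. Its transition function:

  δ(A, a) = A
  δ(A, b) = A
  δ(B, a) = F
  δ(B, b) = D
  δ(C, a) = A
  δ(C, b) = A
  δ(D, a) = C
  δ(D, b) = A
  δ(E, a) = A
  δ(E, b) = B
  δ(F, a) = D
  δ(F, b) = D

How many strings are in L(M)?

The useful subgraph on states {B, D, E, F} is acyclic, so L(M) is finite; the longest accepting path visits 4 useful states, giving maximum string length 3.
Counting accepting paths from E by length: 1 of length 0, 1 of length 1, 2 of length 2, 2 of length 3. Total 6.

6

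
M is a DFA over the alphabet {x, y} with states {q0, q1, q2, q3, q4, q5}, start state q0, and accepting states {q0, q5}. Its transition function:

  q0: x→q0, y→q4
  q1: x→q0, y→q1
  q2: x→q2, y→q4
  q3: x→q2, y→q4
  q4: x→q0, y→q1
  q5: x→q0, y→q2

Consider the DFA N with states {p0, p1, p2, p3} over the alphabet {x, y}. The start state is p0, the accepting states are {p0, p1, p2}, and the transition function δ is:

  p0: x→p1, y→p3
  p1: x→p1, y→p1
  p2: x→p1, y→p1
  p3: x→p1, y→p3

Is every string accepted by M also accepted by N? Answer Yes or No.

Exploring the product automaton M × N from the start pair (q0, p0), following both machines on each input symbol, reaches 6 state pairs: (q0, p0), (q0, p1), (q4, p3), (q4, p1), (q1, p3), (q1, p1).
M accepts in {q0, q5} and N accepts in {p0, p1, p2}. The reachable pairs whose M-component is accepting are (q0, p0), (q0, p1); in each of them the N-component is accepting too, so the product for L(M) \ L(N) (M-component accepting, N-component rejecting) has no reachable accepting pair and the difference is empty.
Hence every string in L(M) is also in L(N).

Yes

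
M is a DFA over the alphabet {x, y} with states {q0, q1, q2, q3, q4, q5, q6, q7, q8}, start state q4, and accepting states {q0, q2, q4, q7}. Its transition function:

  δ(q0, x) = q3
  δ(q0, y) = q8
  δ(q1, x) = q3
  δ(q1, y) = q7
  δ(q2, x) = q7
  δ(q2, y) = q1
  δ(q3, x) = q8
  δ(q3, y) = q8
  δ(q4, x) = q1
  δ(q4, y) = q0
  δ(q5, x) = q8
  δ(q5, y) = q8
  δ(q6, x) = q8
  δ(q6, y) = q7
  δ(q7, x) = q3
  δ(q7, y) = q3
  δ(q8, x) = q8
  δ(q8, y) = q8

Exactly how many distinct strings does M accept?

3

The useful subgraph on states {q0, q1, q4, q7} is acyclic, so L(M) is finite; the longest accepting path visits 3 useful states, giving maximum string length 2.
Counting accepting paths from q4 by length: 1 of length 0, 1 of length 1, 1 of length 2. Total 3.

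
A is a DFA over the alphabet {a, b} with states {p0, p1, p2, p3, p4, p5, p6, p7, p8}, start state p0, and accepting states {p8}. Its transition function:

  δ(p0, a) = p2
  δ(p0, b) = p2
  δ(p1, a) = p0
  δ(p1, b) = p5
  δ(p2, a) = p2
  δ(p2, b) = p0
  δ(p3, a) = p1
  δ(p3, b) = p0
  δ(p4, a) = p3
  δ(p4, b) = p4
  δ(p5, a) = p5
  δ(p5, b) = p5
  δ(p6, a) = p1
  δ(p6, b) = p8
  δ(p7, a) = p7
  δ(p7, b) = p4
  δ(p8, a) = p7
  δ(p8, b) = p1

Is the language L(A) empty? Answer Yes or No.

Yes

The states reachable from the start state are {p0, p2}.
None of the accepting states {p8} is reachable, so no string is accepted and L(A) = ∅.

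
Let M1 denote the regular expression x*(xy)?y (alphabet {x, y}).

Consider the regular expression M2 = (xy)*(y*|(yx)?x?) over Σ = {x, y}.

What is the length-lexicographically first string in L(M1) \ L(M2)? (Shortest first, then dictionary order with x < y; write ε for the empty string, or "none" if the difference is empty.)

xxy

The string xxy is accepted by M1 but not by M2.
No shorter string lies in the difference, and xxy is the lexicographically first length-3 string in L(M1) \ L(M2).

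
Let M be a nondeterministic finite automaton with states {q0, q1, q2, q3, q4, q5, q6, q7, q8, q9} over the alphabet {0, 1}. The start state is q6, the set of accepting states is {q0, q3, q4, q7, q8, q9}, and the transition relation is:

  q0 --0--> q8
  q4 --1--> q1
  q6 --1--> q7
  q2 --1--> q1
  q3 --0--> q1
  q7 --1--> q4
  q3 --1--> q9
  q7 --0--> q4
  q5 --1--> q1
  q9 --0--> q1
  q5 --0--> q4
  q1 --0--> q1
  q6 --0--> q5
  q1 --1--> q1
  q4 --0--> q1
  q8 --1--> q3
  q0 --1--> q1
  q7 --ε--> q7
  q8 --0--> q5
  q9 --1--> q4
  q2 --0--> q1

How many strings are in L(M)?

The useful subgraph on states {q4, q5, q6, q7} is acyclic, so L(M) is finite; the longest accepting path visits 3 useful states, giving maximum string length 2.
Counting accepting paths from q6 by length: 1 of length 1, 3 of length 2. Total 4.

4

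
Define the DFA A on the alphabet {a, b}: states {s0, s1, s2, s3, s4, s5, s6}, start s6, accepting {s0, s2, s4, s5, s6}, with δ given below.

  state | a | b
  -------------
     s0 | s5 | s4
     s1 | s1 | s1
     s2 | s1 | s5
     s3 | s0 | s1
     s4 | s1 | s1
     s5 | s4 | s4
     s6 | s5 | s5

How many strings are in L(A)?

7

The useful subgraph on states {s4, s5, s6} is acyclic, so L(A) is finite; the longest accepting path visits 3 useful states, giving maximum string length 2.
Counting accepting paths from s6 by length: 1 of length 0, 2 of length 1, 4 of length 2. Total 7.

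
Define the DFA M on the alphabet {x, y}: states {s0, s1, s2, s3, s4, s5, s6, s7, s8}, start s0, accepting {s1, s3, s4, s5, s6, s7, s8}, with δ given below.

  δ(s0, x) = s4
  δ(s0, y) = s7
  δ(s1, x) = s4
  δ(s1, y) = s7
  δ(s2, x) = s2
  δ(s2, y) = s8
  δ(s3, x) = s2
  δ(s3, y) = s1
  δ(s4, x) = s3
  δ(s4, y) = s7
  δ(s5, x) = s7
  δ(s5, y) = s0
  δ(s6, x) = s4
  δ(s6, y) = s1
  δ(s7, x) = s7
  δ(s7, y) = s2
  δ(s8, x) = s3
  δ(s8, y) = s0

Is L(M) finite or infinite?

State s4 is reachable from the start and can reach an accepting state, and it lies on the cycle s4 → s3 → s1 → s4.
Traversing that cycle any number of times yields accepted strings of unbounded length, so the language is infinite.

infinite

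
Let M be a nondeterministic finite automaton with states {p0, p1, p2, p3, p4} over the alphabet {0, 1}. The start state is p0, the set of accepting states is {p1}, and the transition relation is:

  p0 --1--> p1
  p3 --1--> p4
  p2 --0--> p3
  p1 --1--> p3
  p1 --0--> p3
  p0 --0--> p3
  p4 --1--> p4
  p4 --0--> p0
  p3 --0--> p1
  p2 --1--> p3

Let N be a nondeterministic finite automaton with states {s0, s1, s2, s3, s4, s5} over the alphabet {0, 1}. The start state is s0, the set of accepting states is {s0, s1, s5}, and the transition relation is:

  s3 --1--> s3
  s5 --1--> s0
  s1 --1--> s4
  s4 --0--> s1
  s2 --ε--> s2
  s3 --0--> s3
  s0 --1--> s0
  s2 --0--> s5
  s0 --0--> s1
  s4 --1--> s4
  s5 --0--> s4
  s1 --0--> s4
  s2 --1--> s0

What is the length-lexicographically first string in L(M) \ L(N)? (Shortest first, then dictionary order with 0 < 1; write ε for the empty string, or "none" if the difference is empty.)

The string 00 is accepted by M but not by N.
No shorter string lies in the difference, and 00 is the lexicographically first length-2 string in L(M) \ L(N).

00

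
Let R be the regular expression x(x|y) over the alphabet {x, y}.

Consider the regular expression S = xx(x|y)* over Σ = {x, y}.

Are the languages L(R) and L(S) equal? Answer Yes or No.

The string xy is accepted by R but rejected by S.
So L(R) ≠ L(S).

No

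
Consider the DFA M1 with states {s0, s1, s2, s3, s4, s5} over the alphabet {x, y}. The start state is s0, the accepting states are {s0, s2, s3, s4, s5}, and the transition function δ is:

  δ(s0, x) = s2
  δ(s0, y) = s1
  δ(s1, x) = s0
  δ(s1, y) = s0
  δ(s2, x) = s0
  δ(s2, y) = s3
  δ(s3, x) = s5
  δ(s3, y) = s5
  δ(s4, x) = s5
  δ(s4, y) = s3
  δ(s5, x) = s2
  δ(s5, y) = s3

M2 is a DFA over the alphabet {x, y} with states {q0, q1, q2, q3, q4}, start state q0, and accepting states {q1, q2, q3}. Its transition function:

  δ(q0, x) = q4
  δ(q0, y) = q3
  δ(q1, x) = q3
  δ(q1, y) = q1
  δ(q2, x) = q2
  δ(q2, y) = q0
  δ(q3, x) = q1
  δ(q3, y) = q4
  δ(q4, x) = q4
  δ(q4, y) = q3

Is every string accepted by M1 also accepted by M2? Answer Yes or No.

The empty string ε is in L(M1) but not in L(M2).
So L(M1) ⊄ L(M2).

No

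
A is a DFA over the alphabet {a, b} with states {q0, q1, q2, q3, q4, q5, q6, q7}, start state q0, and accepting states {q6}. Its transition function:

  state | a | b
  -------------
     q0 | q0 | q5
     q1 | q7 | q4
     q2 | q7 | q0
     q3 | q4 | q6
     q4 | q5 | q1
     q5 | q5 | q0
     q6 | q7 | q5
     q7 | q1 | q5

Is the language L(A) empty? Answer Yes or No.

The states reachable from the start state are {q0, q5}.
None of the accepting states {q6} is reachable, so no string is accepted and L(A) = ∅.

Yes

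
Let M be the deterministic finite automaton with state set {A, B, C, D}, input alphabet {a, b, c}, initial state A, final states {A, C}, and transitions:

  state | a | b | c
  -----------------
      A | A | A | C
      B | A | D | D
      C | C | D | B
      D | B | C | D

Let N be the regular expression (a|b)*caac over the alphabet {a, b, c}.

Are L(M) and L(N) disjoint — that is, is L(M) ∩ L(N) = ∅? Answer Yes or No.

Yes

Converting the expression N to a DFA (subset construction, then merging equivalent states) gives the minimal DFA with states {n0, n1, n2, n3, n4, n5}, start state n0, accepting states {n5} and transitions n0: a→n0, b→n0, c→n1; n1: a→n2, b→n3, c→n3; n2: a→n4, b→n3, c→n3; n3: a→n3, b→n3, c→n3; n4: a→n3, b→n3, c→n5; n5: a→n3, b→n3, c→n3.
Exploring the product automaton M × N from the start pair (A, n0), following both machines on each input symbol, reaches 9 state pairs: (A, n0), (C, n1), (C, n2), (D, n3), (B, n3), (C, n4), (C, n3), (A, n3), (B, n5).
M accepts in {A, C} and N accepts in {n5}; no reachable pair has both components accepting, so no string drives both machines to acceptance simultaneously and L(M) ∩ L(N) = ∅.
So no string is accepted by both, and the intersection is empty.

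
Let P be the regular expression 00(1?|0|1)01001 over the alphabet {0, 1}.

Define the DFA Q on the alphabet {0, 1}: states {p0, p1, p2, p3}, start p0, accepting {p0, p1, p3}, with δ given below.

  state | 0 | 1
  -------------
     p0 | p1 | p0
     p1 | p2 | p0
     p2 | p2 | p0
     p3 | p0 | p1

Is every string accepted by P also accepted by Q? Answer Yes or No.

Yes

Converting the expression P to a DFA (subset construction, then merging equivalent states) gives the minimal DFA with states {r0, r1, r2, r3, r4, r5, r6, r7, r8, r9, r10}, start state r0, accepting states {r10} and transitions r0: 0→r1, 1→r2; r1: 0→r3, 1→r2; r2: 0→r2, 1→r2; r3: 0→r4, 1→r5; r4: 0→r6, 1→r7; r5: 0→r6, 1→r2; r6: 0→r2, 1→r7; r7: 0→r8, 1→r2; r8: 0→r9, 1→r2; r9: 0→r2, 1→r10; r10: 0→r2, 1→r2.
Exploring the product automaton P × Q from the start pair (r0, p0), following both machines on each input symbol, reaches 14 state pairs: (r0, p0), (r1, p1), (r2, p0), (r3, p2), (r2, p1), (r4, p2), (r5, p0), (r2, p2), (r6, p2), (r7, p0), (r6, p1), (r8, p1), (r9, p2), (r10, p0).
P accepts in {r10} and Q accepts in {p0, p1, p3}. The reachable pairs whose P-component is accepting are (r10, p0); in each of them the Q-component is accepting too, so the product for L(P) \ L(Q) (P-component accepting, Q-component rejecting) has no reachable accepting pair and the difference is empty.
Hence every string in L(P) is also in L(Q).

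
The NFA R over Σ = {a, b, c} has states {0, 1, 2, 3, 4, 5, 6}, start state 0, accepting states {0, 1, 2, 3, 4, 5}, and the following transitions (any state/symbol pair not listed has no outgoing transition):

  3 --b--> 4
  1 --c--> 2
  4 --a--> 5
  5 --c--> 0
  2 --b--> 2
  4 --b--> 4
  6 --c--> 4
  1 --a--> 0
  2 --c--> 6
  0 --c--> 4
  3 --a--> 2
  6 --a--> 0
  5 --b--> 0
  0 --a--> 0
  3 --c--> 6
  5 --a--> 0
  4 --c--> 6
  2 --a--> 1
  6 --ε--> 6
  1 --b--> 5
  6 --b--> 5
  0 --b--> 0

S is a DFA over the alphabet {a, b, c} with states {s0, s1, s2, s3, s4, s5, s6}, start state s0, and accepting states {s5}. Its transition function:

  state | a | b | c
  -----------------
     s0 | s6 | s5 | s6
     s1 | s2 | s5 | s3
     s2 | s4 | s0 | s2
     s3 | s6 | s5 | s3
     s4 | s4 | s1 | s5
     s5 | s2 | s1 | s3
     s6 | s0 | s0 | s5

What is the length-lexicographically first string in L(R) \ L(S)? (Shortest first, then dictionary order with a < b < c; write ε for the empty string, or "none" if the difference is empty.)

The empty string ε is accepted by R but not by S.
Since ε is the unique shortest string, it is the required witness.

ε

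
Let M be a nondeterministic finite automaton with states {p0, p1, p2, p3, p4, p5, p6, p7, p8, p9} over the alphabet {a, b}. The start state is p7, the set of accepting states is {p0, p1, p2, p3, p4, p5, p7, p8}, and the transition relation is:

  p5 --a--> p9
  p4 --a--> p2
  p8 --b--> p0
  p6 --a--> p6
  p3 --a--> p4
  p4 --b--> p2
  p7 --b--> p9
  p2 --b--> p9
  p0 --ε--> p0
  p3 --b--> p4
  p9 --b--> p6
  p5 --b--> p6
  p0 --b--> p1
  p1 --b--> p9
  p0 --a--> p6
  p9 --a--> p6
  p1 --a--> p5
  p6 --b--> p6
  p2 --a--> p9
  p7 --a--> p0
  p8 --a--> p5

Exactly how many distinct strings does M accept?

4

The useful subgraph on states {p0, p1, p5, p7} is acyclic, so L(M) is finite; the longest accepting path visits 4 useful states, giving maximum string length 3.
Counting accepting paths from p7 by length: 1 of length 0, 1 of length 1, 1 of length 2, 1 of length 3. Total 4.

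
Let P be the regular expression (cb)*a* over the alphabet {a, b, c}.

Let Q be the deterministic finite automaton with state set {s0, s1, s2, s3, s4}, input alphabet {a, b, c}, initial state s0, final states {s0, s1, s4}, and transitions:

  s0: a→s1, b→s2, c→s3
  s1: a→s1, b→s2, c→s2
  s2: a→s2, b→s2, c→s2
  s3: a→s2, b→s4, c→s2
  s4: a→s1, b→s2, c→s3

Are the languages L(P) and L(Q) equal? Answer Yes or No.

Yes

Converting the expression P to a DFA (subset construction, then merging equivalent states) gives the minimal DFA with states {p0, p1, p2, p3}, start state p0, accepting states {p0, p1} and transitions p0: a→p1, b→p2, c→p3; p1: a→p1, b→p2, c→p2; p2: a→p2, b→p2, c→p2; p3: a→p2, b→p0, c→p2.
Exploring the product automaton P × Q from the start pair (p0, s0), following both machines on each input symbol, reaches 5 state pairs: (p0, s0), (p1, s1), (p2, s2), (p3, s3), (p0, s4).
P accepts in {p0, p1} and Q accepts in {s0, s1, s4}. In every reachable pair the two components are either both accepting — (p0, s0), (p1, s1), (p0, s4) — or both non-accepting, so no string is accepted by exactly one of the machines: L(P) \ L(Q) and L(Q) \ L(P) are both empty.
Hence every string is accepted by P iff it is accepted by Q, and the two languages coincide.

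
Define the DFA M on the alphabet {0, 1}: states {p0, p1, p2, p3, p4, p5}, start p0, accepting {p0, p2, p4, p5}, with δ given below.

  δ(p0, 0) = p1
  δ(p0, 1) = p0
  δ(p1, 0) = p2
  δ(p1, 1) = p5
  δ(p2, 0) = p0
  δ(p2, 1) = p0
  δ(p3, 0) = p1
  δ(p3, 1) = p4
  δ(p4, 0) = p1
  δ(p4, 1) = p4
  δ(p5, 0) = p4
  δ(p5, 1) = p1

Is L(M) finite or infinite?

State p0 is reachable from the start and can reach an accepting state, and it lies on the cycle p0 → p0.
Traversing that cycle any number of times yields accepted strings of unbounded length, so the language is infinite.

infinite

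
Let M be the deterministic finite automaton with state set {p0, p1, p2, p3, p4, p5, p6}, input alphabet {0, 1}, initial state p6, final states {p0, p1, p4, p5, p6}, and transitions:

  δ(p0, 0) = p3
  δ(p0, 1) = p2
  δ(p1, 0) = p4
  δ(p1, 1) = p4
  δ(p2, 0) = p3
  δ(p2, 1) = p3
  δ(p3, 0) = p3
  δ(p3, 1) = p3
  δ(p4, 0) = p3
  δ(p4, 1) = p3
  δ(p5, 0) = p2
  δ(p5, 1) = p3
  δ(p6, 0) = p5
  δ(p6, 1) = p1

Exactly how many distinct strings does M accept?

The useful subgraph on states {p1, p4, p5, p6} is acyclic, so L(M) is finite; the longest accepting path visits 3 useful states, giving maximum string length 2.
Counting accepting paths from p6 by length: 1 of length 0, 2 of length 1, 2 of length 2. Total 5.

5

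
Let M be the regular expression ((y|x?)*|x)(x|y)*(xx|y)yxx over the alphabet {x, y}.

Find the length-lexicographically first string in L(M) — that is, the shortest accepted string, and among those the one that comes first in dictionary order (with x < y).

yyxx

By inspection of the expression, no string of length less than 4 matches, and yyxx is the lexicographically first match of length 4.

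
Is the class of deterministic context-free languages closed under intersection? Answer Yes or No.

DCFLs are closed under complement (normalise the DPDA to read all of its input, then flip the verdict). If they were also closed under intersection, De Morgan would make them closed under union; but {aⁿbⁿ : n≥0} and {aⁿb²ⁿ : n≥0} are DCFLs (push the a's; pop one per b, respectively one per two b's) whose union no deterministic PDA accepts: a DPDA for it would have a single run on aⁿb²ⁿ, accepting after the prefix aⁿbⁿ and accepting again after n more b's; an ordinary PDA that simulates it on a's and b's and, at any moment when it is accepting, may switch to reading only a fresh letter c while feeding each c to the simulation as a b, would accept aⁱbʲcᵏ (k≥1) exactly when both aⁱbʲ and aⁱbʲ⁺ᵏ are in the language, i.e. its language intersected with the regular set a*b*c⁺ would be exactly {aⁿbⁿcⁿ : n≥1} — impossible, since context-free languages are closed under intersection with regular sets and {aⁿbⁿcⁿ} is not context-free.

No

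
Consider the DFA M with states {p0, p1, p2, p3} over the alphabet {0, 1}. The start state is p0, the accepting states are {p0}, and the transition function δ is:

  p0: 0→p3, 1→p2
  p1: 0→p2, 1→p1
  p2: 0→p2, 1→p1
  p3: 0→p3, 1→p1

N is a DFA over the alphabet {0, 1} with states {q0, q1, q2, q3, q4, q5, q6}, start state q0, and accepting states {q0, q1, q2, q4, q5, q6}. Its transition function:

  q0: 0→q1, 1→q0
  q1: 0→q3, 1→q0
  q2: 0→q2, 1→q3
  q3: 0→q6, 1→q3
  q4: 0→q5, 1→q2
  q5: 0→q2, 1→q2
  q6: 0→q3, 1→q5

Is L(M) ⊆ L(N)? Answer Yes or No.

Yes

Exploring the product automaton M × N from the start pair (p0, q0), following both machines on each input symbol, reaches 13 state pairs: (p0, q0), (p3, q1), (p2, q0), (p3, q3), (p1, q0), (p2, q1), (p3, q6), (p1, q3), (p2, q3), (p1, q5), (p2, q6), (p2, q2), (p1, q2).
M accepts in {p0} and N accepts in {q0, q1, q2, q4, q5, q6}. The reachable pairs whose M-component is accepting are (p0, q0); in each of them the N-component is accepting too, so the product for L(M) \ L(N) (M-component accepting, N-component rejecting) has no reachable accepting pair and the difference is empty.
Hence every string in L(M) is also in L(N).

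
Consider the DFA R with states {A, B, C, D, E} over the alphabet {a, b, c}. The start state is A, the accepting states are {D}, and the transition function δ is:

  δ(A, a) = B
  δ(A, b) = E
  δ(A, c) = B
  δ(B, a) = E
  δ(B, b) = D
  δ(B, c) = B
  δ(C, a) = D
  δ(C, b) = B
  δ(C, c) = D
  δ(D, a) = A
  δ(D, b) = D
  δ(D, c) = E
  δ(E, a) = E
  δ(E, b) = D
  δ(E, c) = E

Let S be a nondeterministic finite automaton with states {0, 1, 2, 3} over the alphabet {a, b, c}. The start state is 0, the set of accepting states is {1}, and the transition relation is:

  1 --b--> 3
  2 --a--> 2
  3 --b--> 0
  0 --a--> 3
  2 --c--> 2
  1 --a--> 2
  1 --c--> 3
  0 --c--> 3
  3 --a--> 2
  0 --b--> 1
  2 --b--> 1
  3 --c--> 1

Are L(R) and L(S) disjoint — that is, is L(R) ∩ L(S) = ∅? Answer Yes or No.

The string aab is accepted by both R and S.
Hence L(R) ∩ L(S) ≠ ∅.

No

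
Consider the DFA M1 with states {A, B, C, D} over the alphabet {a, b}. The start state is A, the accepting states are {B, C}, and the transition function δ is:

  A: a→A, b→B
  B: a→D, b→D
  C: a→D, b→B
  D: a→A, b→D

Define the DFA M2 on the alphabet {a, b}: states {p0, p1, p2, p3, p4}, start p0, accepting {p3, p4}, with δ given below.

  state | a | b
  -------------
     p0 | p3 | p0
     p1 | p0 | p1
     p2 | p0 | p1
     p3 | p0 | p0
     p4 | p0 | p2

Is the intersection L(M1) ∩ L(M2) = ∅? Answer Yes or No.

Exploring the product automaton M1 × M2 from the start pair (A, p0), following both machines on each input symbol, reaches 5 state pairs: (A, p0), (A, p3), (B, p0), (D, p3), (D, p0).
M1 accepts in {B, C} and M2 accepts in {p3, p4}; no reachable pair has both components accepting, so no string drives both machines to acceptance simultaneously and L(M1) ∩ L(M2) = ∅.
So no string is accepted by both, and the intersection is empty.

Yes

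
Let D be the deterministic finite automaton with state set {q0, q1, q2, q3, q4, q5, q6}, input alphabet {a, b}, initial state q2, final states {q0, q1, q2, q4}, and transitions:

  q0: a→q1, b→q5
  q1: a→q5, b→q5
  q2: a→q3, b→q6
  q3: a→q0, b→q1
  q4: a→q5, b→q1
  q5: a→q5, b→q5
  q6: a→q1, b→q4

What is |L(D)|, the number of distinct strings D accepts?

7

The useful subgraph on states {q0, q1, q2, q3, q4, q6} is acyclic, so L(D) is finite; the longest accepting path visits 4 useful states, giving maximum string length 3.
Counting accepting paths from q2 by length: 1 of length 0, 4 of length 2, 2 of length 3. Total 7.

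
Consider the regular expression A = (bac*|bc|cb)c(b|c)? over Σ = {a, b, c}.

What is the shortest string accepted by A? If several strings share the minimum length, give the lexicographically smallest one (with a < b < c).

By inspection of the expression, no string of length less than 3 matches, and bac is the lexicographically first match of length 3.

bac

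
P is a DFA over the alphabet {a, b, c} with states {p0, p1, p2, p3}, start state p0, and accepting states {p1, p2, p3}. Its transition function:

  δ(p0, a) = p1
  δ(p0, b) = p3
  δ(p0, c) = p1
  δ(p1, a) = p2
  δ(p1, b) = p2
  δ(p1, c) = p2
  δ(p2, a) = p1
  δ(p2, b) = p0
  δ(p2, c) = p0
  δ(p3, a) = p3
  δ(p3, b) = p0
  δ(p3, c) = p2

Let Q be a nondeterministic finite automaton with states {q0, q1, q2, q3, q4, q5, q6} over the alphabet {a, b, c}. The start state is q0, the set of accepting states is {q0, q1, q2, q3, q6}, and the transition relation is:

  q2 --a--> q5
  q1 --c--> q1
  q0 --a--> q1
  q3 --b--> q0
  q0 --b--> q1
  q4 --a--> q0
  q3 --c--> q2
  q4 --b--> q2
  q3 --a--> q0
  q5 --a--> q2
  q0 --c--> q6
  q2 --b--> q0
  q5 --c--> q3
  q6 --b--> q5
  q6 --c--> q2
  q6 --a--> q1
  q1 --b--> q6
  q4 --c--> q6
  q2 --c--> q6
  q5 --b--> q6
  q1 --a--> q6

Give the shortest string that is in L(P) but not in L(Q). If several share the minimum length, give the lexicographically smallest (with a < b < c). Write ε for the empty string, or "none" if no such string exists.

cb

The string cb is accepted by P but not by Q.
No shorter string lies in the difference, and cb is the lexicographically first length-2 string in L(P) \ L(Q).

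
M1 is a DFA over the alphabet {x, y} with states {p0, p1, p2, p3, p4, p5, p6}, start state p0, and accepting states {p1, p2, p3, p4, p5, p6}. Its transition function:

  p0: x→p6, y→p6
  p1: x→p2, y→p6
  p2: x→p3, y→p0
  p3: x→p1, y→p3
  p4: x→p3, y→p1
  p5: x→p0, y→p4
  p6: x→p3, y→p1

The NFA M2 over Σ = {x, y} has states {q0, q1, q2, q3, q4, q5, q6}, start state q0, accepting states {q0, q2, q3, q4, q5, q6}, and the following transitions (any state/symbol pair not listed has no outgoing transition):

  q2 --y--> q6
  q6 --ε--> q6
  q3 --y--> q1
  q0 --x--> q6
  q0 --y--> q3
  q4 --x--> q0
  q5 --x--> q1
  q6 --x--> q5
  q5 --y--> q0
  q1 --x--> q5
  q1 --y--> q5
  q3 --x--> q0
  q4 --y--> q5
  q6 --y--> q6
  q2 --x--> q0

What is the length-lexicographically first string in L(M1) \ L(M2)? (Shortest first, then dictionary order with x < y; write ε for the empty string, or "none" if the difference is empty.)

The string yy is accepted by M1 but not by M2.
No shorter string lies in the difference, and yy is the lexicographically first length-2 string in L(M1) \ L(M2).

yy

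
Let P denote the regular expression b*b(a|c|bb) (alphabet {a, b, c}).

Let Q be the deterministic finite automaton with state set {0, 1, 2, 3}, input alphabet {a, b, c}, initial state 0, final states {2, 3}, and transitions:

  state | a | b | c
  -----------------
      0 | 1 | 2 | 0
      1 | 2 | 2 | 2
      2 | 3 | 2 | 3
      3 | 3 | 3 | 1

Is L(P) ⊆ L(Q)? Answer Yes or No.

Yes

Converting the expression P to a DFA (subset construction, then merging equivalent states) gives the minimal DFA with states {p0, p1, p2, p3, p4, p5}, start state p0, accepting states {p3, p5} and transitions p0: a→p1, b→p2, c→p1; p1: a→p1, b→p1, c→p1; p2: a→p3, b→p4, c→p3; p3: a→p1, b→p1, c→p1; p4: a→p3, b→p5, c→p3; p5: a→p3, b→p5, c→p3.
Exploring the product automaton P × Q from the start pair (p0, 0), following both machines on each input symbol, reaches 9 state pairs: (p0, 0), (p1, 1), (p2, 2), (p1, 0), (p1, 2), (p3, 3), (p4, 2), (p1, 3), (p5, 2).
P accepts in {p3, p5} and Q accepts in {2, 3}. The reachable pairs whose P-component is accepting are (p3, 3), (p5, 2); in each of them the Q-component is accepting too, so the product for L(P) \ L(Q) (P-component accepting, Q-component rejecting) has no reachable accepting pair and the difference is empty.
Hence every string in L(P) is also in L(Q).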